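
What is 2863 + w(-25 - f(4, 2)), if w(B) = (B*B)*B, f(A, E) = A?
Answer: -21526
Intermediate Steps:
w(B) = B**3 (w(B) = B**2*B = B**3)
2863 + w(-25 - f(4, 2)) = 2863 + (-25 - 1*4)**3 = 2863 + (-25 - 4)**3 = 2863 + (-29)**3 = 2863 - 24389 = -21526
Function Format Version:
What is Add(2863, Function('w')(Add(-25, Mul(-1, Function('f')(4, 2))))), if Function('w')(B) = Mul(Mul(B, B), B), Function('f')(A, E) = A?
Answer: -21526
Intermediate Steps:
Function('w')(B) = Pow(B, 3) (Function('w')(B) = Mul(Pow(B, 2), B) = Pow(B, 3))
Add(2863, Function('w')(Add(-25, Mul(-1, Function('f')(4, 2))))) = Add(2863, Pow(Add(-25, Mul(-1, 4)), 3)) = Add(2863, Pow(Add(-25, -4), 3)) = Add(2863, Pow(-29, 3)) = Add(2863, -24389) = -21526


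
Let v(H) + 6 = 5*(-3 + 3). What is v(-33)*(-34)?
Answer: 204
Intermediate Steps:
v(H) = -6 (v(H) = -6 + 5*(-3 + 3) = -6 + 5*0 = -6 + 0 = -6)
v(-33)*(-34) = -6*(-34) = 204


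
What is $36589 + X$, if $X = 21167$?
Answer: $57756$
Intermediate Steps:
$36589 + X = 36589 + 21167 = 57756$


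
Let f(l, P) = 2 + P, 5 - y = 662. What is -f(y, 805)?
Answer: -807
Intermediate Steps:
y = -657 (y = 5 - 1*662 = 5 - 662 = -657)
-f(y, 805) = -(2 + 805) = -1*807 = -807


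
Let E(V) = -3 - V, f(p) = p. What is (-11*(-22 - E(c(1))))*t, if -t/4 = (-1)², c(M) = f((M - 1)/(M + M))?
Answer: -836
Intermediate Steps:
c(M) = (-1 + M)/(2*M) (c(M) = (M - 1)/(M + M) = (-1 + M)/((2*M)) = (-1 + M)*(1/(2*M)) = (-1 + M)/(2*M))
t = -4 (t = -4*(-1)² = -4*1 = -4)
(-11*(-22 - E(c(1))))*t = -11*(-22 - (-3 - (-1 + 1)/(2*1)))*(-4) = -11*(-22 - (-3 - 0/2))*(-4) = -11*(-22 - (-3 - 1*0))*(-4) = -11*(-22 - (-3 + 0))*(-4) = -11*(-22 - 1*(-3))*(-4) = -11*(-22 + 3)*(-4) = -11*(-19)*(-4) = 209*(-4) = -836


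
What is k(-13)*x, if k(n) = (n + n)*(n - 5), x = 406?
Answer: 190008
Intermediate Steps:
k(n) = 2*n*(-5 + n) (k(n) = (2*n)*(-5 + n) = 2*n*(-5 + n))
k(-13)*x = (2*(-13)*(-5 - 13))*406 = (2*(-13)*(-18))*406 = 468*406 = 190008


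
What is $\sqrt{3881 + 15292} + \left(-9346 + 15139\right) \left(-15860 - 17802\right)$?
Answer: $-195003966 + \sqrt{19173} \approx -1.95 \cdot 10^{8}$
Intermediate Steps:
$\sqrt{3881 + 15292} + \left(-9346 + 15139\right) \left(-15860 - 17802\right) = \sqrt{19173} + 5793 \left(-33662\right) = \sqrt{19173} - 195003966 = -195003966 + \sqrt{19173}$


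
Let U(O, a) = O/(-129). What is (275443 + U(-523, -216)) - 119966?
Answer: 20057056/129 ≈ 1.5548e+5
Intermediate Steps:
U(O, a) = -O/129 (U(O, a) = O*(-1/129) = -O/129)
(275443 + U(-523, -216)) - 119966 = (275443 - 1/129*(-523)) - 119966 = (275443 + 523/129) - 119966 = 35532670/129 - 119966 = 20057056/129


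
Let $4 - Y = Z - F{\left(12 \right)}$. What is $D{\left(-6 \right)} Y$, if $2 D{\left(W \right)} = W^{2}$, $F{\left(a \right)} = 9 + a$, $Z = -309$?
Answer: $6012$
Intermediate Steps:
$D{\left(W \right)} = \frac{W^{2}}{2}$
$Y = 334$ ($Y = 4 - \left(-309 - \left(9 + 12\right)\right) = 4 - \left(-309 - 21\right) = 4 - -330 = 4 + 330 = 334$)
$D{\left(-6 \right)} Y = \frac{\left(-6\right)^{2}}{2} \cdot 334 = \frac{1}{2} \cdot 36 \cdot 334 = 18 \cdot 334 = 6012$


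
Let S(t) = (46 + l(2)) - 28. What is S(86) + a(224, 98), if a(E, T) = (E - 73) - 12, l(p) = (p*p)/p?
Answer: 159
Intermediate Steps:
l(p) = p (l(p) = p²/p = p)
a(E, T) = -85 + E (a(E, T) = (-73 + E) - 12 = -85 + E)
S(t) = 20 (S(t) = (46 + 2) - 28 = 48 - 28 = 20)
S(86) + a(224, 98) = 20 + (-85 + 224) = 20 + 139 = 159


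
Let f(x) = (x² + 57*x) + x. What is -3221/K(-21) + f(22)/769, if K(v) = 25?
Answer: -2432949/19225 ≈ -126.55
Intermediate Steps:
f(x) = x² + 58*x
-3221/K(-21) + f(22)/769 = -3221/25 + (22*(58 + 22))/769 = -3221*1/25 + (22*80)*(1/769) = -3221/25 + 1760*(1/769) = -3221/25 + 1760/769 = -2432949/19225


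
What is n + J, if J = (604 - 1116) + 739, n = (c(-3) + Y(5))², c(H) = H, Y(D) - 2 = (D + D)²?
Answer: 10028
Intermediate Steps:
Y(D) = 2 + 4*D² (Y(D) = 2 + (D + D)² = 2 + (2*D)² = 2 + 4*D²)
n = 9801 (n = (-3 + (2 + 4*5²))² = (-3 + (2 + 4*25))² = (-3 + (2 + 100))² = (-3 + 102)² = 99² = 9801)
J = 227 (J = -512 + 739 = 227)
n + J = 9801 + 227 = 10028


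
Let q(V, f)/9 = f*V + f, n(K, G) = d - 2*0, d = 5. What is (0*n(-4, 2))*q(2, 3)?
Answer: 0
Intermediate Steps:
n(K, G) = 5 (n(K, G) = 5 - 2*0 = 5 + 0 = 5)
q(V, f) = 9*f + 9*V*f (q(V, f) = 9*(f*V + f) = 9*(V*f + f) = 9*(f + V*f) = 9*f + 9*V*f)
(0*n(-4, 2))*q(2, 3) = (0*5)*(9*3*(1 + 2)) = 0*(9*3*3) = 0*81 = 0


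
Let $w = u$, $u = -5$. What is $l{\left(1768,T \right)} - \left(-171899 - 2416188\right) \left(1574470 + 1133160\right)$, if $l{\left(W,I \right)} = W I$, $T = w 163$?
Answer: $7007580562890$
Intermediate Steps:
$w = -5$
$T = -815$ ($T = \left(-5\right) 163 = -815$)
$l{\left(W,I \right)} = I W$
$l{\left(1768,T \right)} - \left(-171899 - 2416188\right) \left(1574470 + 1133160\right) = \left(-815\right) 1768 - \left(-171899 - 2416188\right) \left(1574470 + 1133160\right) = -1440920 - \left(-2588087\right) 2707630 = -1440920 - -7007582003810 = -1440920 + 7007582003810 = 7007580562890$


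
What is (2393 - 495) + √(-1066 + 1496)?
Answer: 1898 + √430 ≈ 1918.7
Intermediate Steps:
(2393 - 495) + √(-1066 + 1496) = 1898 + √430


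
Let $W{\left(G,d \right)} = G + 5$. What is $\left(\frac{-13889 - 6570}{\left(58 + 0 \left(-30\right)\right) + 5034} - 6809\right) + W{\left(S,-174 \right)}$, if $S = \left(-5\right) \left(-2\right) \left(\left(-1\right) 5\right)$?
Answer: $- \frac{34921027}{5092} \approx -6858.0$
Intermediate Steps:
$S = -50$ ($S = 10 \left(-5\right) = -50$)
$W{\left(G,d \right)} = 5 + G$
$\left(\frac{-13889 - 6570}{\left(58 + 0 \left(-30\right)\right) + 5034} - 6809\right) + W{\left(S,-174 \right)} = \left(\frac{-13889 - 6570}{\left(58 + 0 \left(-30\right)\right) + 5034} - 6809\right) + \left(5 - 50\right) = \left(- \frac{20459}{\left(58 + 0\right) + 5034} - 6809\right) - 45 = \left(- \frac{20459}{58 + 5034} - 6809\right) - 45 = \left(- \frac{20459}{5092} - 6809\right) - 45 = - \frac{34691887}{5092} - 45 = - \frac{34921027}{5092}$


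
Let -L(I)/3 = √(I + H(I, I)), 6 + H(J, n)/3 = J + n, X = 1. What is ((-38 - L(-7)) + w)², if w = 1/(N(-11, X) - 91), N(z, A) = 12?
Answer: 5254686/6241 - 18018*I*√67/79 ≈ 841.96 - 1866.9*I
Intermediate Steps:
H(J, n) = -18 + 3*J + 3*n (H(J, n) = -18 + 3*(J + n) = -18 + (3*J + 3*n) = -18 + 3*J + 3*n)
L(I) = -3*√(-18 + 7*I) (L(I) = -3*√(I + (-18 + 3*I + 3*I)) = -3*√(I + (-18 + 6*I)) = -3*√(-18 + 7*I))
w = -1/79 (w = 1/(12 - 91) = 1/(-79) = -1/79 ≈ -0.012658)
((-38 - L(-7)) + w)² = ((-38 - (-3)*√(-18 + 7*(-7))) - 1/79)² = ((-38 - (-3)*√(-18 - 49)) - 1/79)² = ((-38 - (-3)*√(-67)) - 1/79)² = ((-38 - (-3)*I*√67) - 1/79)² = ((-38 + 3*I*√67) - 1/79)² = (-3003/79 + 3*I*√67)²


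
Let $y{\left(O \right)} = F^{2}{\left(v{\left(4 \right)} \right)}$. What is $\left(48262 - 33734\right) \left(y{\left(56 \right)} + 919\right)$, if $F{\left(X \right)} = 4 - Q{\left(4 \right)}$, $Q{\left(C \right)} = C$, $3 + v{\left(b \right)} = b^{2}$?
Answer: $13351232$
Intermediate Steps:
$v{\left(b \right)} = -3 + b^{2}$
$F{\left(X \right)} = 0$ ($F{\left(X \right)} = 4 - 4 = 0$)
$y{\left(O \right)} = 0$ ($y{\left(O \right)} = 0^{2} = 0$)
$\left(48262 - 33734\right) \left(y{\left(56 \right)} + 919\right) = \left(48262 - 33734\right) \left(0 + 919\right) = 14528 \cdot 919 = 13351232$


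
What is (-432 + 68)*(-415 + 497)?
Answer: -29848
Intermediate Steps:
(-432 + 68)*(-415 + 497) = -364*82 = -29848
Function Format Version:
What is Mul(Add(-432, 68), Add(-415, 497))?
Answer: -29848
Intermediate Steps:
Mul(Add(-432, 68), Add(-415, 497)) = Mul(-364, 82) = -29848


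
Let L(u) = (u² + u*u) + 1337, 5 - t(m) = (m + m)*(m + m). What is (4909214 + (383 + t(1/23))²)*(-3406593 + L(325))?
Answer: -4522476447707310868/279841 ≈ -1.6161e+13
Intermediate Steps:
t(m) = 5 - 4*m² (t(m) = 5 - (m + m)*(m + m) = 5 - 2*m*2*m = 5 - 4*m²)
L(u) = 1337 + 2*u² (L(u) = (u² + u²) + 1337 = 2*u² + 1337 = 1337 + 2*u²)
(4909214 + (383 + t(1/23))²)*(-3406593 + L(325)) = (4909214 + (383 + (5 - 4*(1/23)²))²)*(-3406593 + (1337 + 2*325²)) = (4909214 + (383 + (5 - 4*(1/23)²))²)*(-3406593 + (1337 + 2*105625)) = (4909214 + (383 + (5 - 4*1/529))²)*(-3406593 + (1337 + 211250)) = (4909214 + (383 + (5 - 4/529))²)*(-3406593 + 212587) = (4909214 + (383 + 2641/529)²)*(-3194006) = (4909214 + (205248/529)²)*(-3194006) = (4909214 + 42126741504/279841)*(-3194006) = (1415926096478/279841)*(-3194006) = -4522476447707310868/279841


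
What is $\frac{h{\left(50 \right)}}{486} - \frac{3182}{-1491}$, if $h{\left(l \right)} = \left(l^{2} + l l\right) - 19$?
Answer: $\frac{2991041}{241542} \approx 12.383$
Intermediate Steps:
$h{\left(l \right)} = -19 + 2 l^{2}$ ($h{\left(l \right)} = \left(l^{2} + l^{2}\right) - 19 = 2 l^{2} - 19 = -19 + 2 l^{2}$)
$\frac{h{\left(50 \right)}}{486} - \frac{3182}{-1491} = \frac{-19 + 2 \cdot 50^{2}}{486} - \frac{3182}{-1491} = \left(-19 + 2 \cdot 2500\right) \frac{1}{486} - - \frac{3182}{1491} = \left(-19 + 5000\right) \frac{1}{486} + \frac{3182}{1491} = 4981 \cdot \frac{1}{486} + \frac{3182}{1491} = \frac{4981}{486} + \frac{3182}{1491} = \frac{2991041}{241542}$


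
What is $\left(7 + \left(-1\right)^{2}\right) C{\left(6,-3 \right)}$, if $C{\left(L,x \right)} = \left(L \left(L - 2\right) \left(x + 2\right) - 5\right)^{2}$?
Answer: $6728$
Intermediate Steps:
$C{\left(L,x \right)} = \left(-5 + L \left(-2 + L\right) \left(2 + x\right)\right)^{2}$ ($C{\left(L,x \right)} = \left(L \left(-2 + L\right) \left(2 + x\right) - 5\right)^{2} = \left(-5 + L \left(-2 + L\right) \left(2 + x\right)\right)^{2}$)
$\left(7 + \left(-1\right)^{2}\right) C{\left(6,-3 \right)} = \left(7 + \left(-1\right)^{2}\right) \left(5 - 2 \cdot 6^{2} + 4 \cdot 6 - - 3 \cdot 6^{2} + 2 \cdot 6 \left(-3\right)\right)^{2} = \left(7 + 1\right) \left(5 - 72 + 24 - \left(-3\right) 36 - 36\right)^{2} = 8 \left(5 - 72 + 24 + 108 - 36\right)^{2} = 8 \cdot 29^{2} = 8 \cdot 841 = 6728$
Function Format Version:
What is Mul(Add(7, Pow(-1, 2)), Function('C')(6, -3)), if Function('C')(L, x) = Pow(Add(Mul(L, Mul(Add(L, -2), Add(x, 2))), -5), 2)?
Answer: 6728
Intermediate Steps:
Function('C')(L, x) = Pow(Add(-5, Mul(L, Add(-2, L), Add(2, x))), 2) (Function('C')(L, x) = Pow(Add(Mul(L, Mul(Add(-2, L), Add(2, x))), -5), 2) = Pow(Add(Mul(L, Add(-2, L), Add(2, x)), -5), 2) = Pow(Add(-5, Mul(L, Add(-2, L), Add(2, x))), 2))
Mul(Add(7, Pow(-1, 2)), Function('C')(6, -3)) = Mul(Add(7, Pow(-1, 2)), Pow(Add(5, Mul(-2, Pow(6, 2)), Mul(4, 6), Mul(-1, -3, Pow(6, 2)), Mul(2, 6, -3)), 2)) = Mul(Add(7, 1), Pow(Add(5, Mul(-2, 36), 24, Mul(-1, -3, 36), -36), 2)) = Mul(8, Pow(Add(5, -72, 24, 108, -36), 2)) = Mul(8, Pow(29, 2)) = Mul(8, 841) = 6728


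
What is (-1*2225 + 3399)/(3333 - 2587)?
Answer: 587/373 ≈ 1.5737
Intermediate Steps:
(-1*2225 + 3399)/(3333 - 2587) = (-2225 + 3399)/746 = 1174*(1/746) = 587/373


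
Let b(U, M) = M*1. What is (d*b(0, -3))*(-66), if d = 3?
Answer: 594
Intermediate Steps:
b(U, M) = M
(d*b(0, -3))*(-66) = (3*(-3))*(-66) = -9*(-66) = 594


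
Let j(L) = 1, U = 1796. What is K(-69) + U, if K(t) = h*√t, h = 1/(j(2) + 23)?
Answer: 1796 + I*√69/24 ≈ 1796.0 + 0.34611*I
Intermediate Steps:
h = 1/24 (h = 1/(1 + 23) = 1/24 ≈ 0.041667)
K(t) = √t/24
K(-69) + U = √(-69)/24 + 1796 = (I*√69)/24 + 1796 = I*√69/24 + 1796 = 1796 + I*√69/24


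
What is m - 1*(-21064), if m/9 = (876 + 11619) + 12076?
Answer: 242203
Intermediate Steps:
m = 221139 (m = 9*((876 + 11619) + 12076) = 9*(12495 + 12076) = 9*24571 = 221139)
m - 1*(-21064) = 221139 - 1*(-21064) = 221139 + 21064 = 242203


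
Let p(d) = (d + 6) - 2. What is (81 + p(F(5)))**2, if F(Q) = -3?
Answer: 6724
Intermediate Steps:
p(d) = 4 + d (p(d) = (6 + d) - 2 = 4 + d)
(81 + p(F(5)))**2 = (81 + (4 - 3))**2 = (81 + 1)**2 = 82**2 = 6724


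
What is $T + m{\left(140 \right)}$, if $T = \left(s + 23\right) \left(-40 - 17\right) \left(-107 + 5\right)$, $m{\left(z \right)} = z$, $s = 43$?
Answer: $383864$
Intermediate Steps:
$T = 383724$ ($T = \left(43 + 23\right) \left(-40 - 17\right) \left(-107 + 5\right) = 66 \left(-57\right) \left(-102\right) = \left(-3762\right) \left(-102\right) = 383724$)
$T + m{\left(140 \right)} = 383724 + 140 = 383864$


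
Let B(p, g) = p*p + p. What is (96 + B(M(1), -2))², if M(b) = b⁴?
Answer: 9604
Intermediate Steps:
B(p, g) = p + p² (B(p, g) = p² + p = p + p²)
(96 + B(M(1), -2))² = (96 + 1⁴*(1 + 1⁴))² = (96 + 1*(1 + 1))² = (96 + 1*2)² = (96 + 2)² = 98² = 9604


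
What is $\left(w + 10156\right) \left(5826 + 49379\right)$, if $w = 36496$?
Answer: $2575423660$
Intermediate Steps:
$\left(w + 10156\right) \left(5826 + 49379\right) = \left(36496 + 10156\right) \left(5826 + 49379\right) = 46652 \cdot 55205 = 2575423660$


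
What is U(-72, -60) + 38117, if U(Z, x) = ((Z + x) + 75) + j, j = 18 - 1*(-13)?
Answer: 38091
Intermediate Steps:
j = 31 (j = 18 + 13 = 31)
U(Z, x) = 106 + Z + x (U(Z, x) = ((Z + x) + 75) + 31 = (75 + Z + x) + 31 = 106 + Z + x)
U(-72, -60) + 38117 = (106 - 72 - 60) + 38117 = -26 + 38117 = 38091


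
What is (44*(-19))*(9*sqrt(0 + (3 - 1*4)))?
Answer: -7524*I ≈ -7524.0*I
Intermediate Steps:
(44*(-19))*(9*sqrt(0 + (3 - 1*4))) = -7524*sqrt(0 + (3 - 4)) = -7524*sqrt(0 - 1) = -7524*sqrt(-1) = -7524*I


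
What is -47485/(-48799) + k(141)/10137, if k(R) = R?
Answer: 162745368/164891821 ≈ 0.98698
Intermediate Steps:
-47485/(-48799) + k(141)/10137 = -47485/(-48799) + 141/10137 = -47485*(-1/48799) + 141*(1/10137) = 47485/48799 + 47/3379 = 162745368/164891821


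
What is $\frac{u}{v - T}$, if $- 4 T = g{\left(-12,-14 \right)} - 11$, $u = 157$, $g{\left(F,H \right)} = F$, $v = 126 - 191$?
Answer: $- \frac{628}{283} \approx -2.2191$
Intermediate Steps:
$v = -65$
$T = \frac{23}{4}$ ($T = - \frac{-12 - 11}{4} = \left(- \frac{1}{4}\right) \left(-23\right) = \frac{23}{4} \approx 5.75$)
$\frac{u}{v - T} = \frac{157}{-65 - \frac{23}{4}} = \frac{157}{- \frac{283}{4}} = 157 \left(- \frac{4}{283}\right) = - \frac{628}{283}$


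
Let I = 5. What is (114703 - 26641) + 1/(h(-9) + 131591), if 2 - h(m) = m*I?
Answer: 11592305557/131638 ≈ 88062.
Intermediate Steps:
h(m) = 2 - 5*m (h(m) = 2 - m*5 = 2 - 5*m)
(114703 - 26641) + 1/(h(-9) + 131591) = (114703 - 26641) + 1/((2 - 5*(-9)) + 131591) = 88062 + 1/((2 + 45) + 131591) = 88062 + 1/(47 + 131591) = 88062 + 1/131638 = 11592305557/131638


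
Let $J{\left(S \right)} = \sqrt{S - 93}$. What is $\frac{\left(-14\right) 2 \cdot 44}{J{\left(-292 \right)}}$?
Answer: $\frac{16 i \sqrt{385}}{5} \approx 62.789 i$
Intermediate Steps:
$J{\left(S \right)} = \sqrt{-93 + S}$
$\frac{\left(-14\right) 2 \cdot 44}{J{\left(-292 \right)}} = \frac{\left(-14\right) 2 \cdot 44}{\sqrt{-93 - 292}} = \frac{\left(-28\right) 44}{\sqrt{-385}} = - \frac{1232}{i \sqrt{385}} = - 1232 \left(- \frac{i \sqrt{385}}{385}\right) = \frac{16 i \sqrt{385}}{5}$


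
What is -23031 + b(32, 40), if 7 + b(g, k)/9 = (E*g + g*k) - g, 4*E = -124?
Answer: -20790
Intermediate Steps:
E = -31 (E = (¼)*(-124) = -31)
b(g, k) = -63 - 288*g + 9*g*k (b(g, k) = -63 + 9*((-31*g + g*k) - g) = -63 + 9*(-32*g + g*k) = -63 + (-288*g + 9*g*k) = -63 - 288*g + 9*g*k)
-23031 + b(32, 40) = -23031 + (-63 - 288*32 + 9*32*40) = -23031 + (-63 - 9216 + 11520) = -23031 + 2241 = -20790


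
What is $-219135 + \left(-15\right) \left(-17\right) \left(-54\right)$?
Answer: $-232905$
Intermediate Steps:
$-219135 + \left(-15\right) \left(-17\right) \left(-54\right) = -219135 + 255 \left(-54\right) = -219135 - 13770 = -232905$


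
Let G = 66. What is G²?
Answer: 4356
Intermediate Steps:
G² = 66² = 4356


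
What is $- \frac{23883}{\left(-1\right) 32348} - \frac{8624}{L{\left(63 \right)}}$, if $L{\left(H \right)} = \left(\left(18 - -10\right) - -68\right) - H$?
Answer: $- \frac{25289183}{97044} \approx -260.6$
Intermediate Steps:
$L{\left(H \right)} = 96 - H$ ($L{\left(H \right)} = \left(\left(18 + 10\right) + 68\right) - H = \left(28 + 68\right) - H = 96 - H$)
$- \frac{23883}{\left(-1\right) 32348} - \frac{8624}{L{\left(63 \right)}} = - \frac{23883}{\left(-1\right) 32348} - \frac{8624}{96 - 63} = - \frac{23883}{-32348} - \frac{8624}{96 - 63} = \left(-23883\right) \left(- \frac{1}{32348}\right) - \frac{8624}{33} = \frac{23883}{32348} - \frac{784}{3} = - \frac{25289183}{97044}$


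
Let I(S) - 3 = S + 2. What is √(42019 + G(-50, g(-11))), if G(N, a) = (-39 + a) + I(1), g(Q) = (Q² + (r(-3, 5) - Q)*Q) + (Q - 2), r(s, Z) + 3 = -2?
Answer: 2*√10507 ≈ 205.01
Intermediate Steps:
I(S) = 5 + S (I(S) = 3 + (S + 2) = 3 + (2 + S) = 5 + S)
r(s, Z) = -5 (r(s, Z) = -3 - 2 = -5)
g(Q) = -2 + Q + Q² + Q*(-5 - Q) (g(Q) = (Q² + (-5 - Q)*Q) + (Q - 2) = (Q² + Q*(-5 - Q)) + (-2 + Q) = -2 + Q + Q² + Q*(-5 - Q))
G(N, a) = -33 + a (G(N, a) = (-39 + a) + (5 + 1) = (-39 + a) + 6 = -33 + a)
√(42019 + G(-50, g(-11))) = √(42019 + (-33 + (-2 - 4*(-11)))) = √(42019 + (-33 + (-2 + 44))) = √(42019 + (-33 + 42)) = √(42019 + 9) = √42028 = 2*√10507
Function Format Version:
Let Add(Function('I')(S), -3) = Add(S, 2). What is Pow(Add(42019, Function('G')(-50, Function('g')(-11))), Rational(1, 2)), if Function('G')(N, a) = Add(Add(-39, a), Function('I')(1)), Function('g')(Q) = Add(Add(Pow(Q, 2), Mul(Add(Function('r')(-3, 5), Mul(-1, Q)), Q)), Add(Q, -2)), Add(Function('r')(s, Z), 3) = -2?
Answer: Mul(2, Pow(10507, Rational(1, 2))) ≈ 205.01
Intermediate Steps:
Function('I')(S) = Add(5, S) (Function('I')(S) = Add(3, Add(S, 2)) = Add(3, Add(2, S)) = Add(5, S))
Function('r')(s, Z) = -5 (Function('r')(s, Z) = Add(-3, -2) = -5)
Function('g')(Q) = Add(-2, Q, Pow(Q, 2), Mul(Q, Add(-5, Mul(-1, Q)))) (Function('g')(Q) = Add(Add(Pow(Q, 2), Mul(Add(-5, Mul(-1, Q)), Q)), Add(Q, -2)) = Add(Add(Pow(Q, 2), Mul(Q, Add(-5, Mul(-1, Q)))), Add(-2, Q)) = Add(-2, Q, Pow(Q, 2), Mul(Q, Add(-5, Mul(-1, Q)))))
Function('G')(N, a) = Add(-33, a) (Function('G')(N, a) = Add(Add(-39, a), Add(5, 1)) = Add(Add(-39, a), 6) = Add(-33, a))
Pow(Add(42019, Function('G')(-50, Function('g')(-11))), Rational(1, 2)) = Pow(Add(42019, Add(-33, Add(-2, Mul(-4, -11)))), Rational(1, 2)) = Pow(Add(42019, Add(-33, Add(-2, 44))), Rational(1, 2)) = Pow(Add(42019, Add(-33, 42)), Rational(1, 2)) = Pow(Add(42019, 9), Rational(1, 2)) = Pow(42028, Rational(1, 2)) = Mul(2, Pow(10507, Rational(1, 2)))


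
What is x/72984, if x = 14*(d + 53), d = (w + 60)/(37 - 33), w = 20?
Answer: 511/36492 ≈ 0.014003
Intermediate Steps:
d = 20 (d = (20 + 60)/(37 - 33) = 80/4 = 80*(¼) = 20)
x = 1022 (x = 14*(20 + 53) = 14*73 = 1022)
x/72984 = 1022/72984 = 1022*(1/72984) = 511/36492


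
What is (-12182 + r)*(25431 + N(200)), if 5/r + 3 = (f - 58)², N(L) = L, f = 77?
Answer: -111780661281/358 ≈ -3.1224e+8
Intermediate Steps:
r = 5/358 (r = 5/(-3 + (77 - 58)²) = 5/(-3 + 19²) = 5/(-3 + 361) = 5/358 ≈ 0.013966)
(-12182 + r)*(25431 + N(200)) = (-12182 + 5/358)*(25431 + 200) = -4361151/358*25631 = -111780661281/358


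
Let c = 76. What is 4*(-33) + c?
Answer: -56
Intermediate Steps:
4*(-33) + c = 4*(-33) + 76 = -132 + 76 = -56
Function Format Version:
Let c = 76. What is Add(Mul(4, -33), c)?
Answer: -56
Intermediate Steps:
Add(Mul(4, -33), c) = Add(Mul(4, -33), 76) = Add(-132, 76) = -56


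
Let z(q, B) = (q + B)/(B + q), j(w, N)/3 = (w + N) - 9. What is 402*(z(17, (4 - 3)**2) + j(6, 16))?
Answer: 16080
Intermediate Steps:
j(w, N) = -27 + 3*N + 3*w (j(w, N) = 3*((w + N) - 9) = 3*((N + w) - 9) = 3*(-9 + N + w) = -27 + 3*N + 3*w)
z(q, B) = 1 (z(q, B) = (B + q)/(B + q) = 1)
402*(z(17, (4 - 3)**2) + j(6, 16)) = 402*(1 + (-27 + 3*16 + 3*6)) = 402*(1 + (-27 + 48 + 18)) = 402*(1 + 39) = 402*40 = 16080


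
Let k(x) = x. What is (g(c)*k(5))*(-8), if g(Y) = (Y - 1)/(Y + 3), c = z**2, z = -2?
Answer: -120/7 ≈ -17.143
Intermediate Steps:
c = 4 (c = (-2)**2 = 4)
g(Y) = (-1 + Y)/(3 + Y)
(g(c)*k(5))*(-8) = (((-1 + 4)/(3 + 4))*5)*(-8) = ((3/7)*5)*(-8) = (15/7)*(-8) = -120/7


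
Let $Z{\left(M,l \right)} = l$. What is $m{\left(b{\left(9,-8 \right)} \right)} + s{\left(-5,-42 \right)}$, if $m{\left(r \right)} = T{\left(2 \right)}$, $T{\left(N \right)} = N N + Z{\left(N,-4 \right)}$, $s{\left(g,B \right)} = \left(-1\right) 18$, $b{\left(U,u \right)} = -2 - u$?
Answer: $-18$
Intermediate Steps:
$s{\left(g,B \right)} = -18$
$T{\left(N \right)} = -4 + N^{2}$ ($T{\left(N \right)} = N N - 4 = N^{2} - 4 = -4 + N^{2}$)
$m{\left(r \right)} = 0$ ($m{\left(r \right)} = -4 + 2^{2} = -4 + 4 = 0$)
$m{\left(b{\left(9,-8 \right)} \right)} + s{\left(-5,-42 \right)} = 0 - 18 = -18$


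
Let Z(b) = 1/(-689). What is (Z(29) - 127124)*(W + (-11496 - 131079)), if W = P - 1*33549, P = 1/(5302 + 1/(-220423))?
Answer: 18028597721553281417209/805222411305 ≈ 2.2390e+10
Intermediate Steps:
Z(b) = -1/689
P = 220423/1168682745 (P = 1/(5302 - 1/220423) = 1/(1168682745/220423) = 220423/1168682745 ≈ 0.00018861)
W = -39208137191582/1168682745 (W = 220423/1168682745 - 1*33549 = 220423/1168682745 - 33549 = -39208137191582/1168682745 ≈ -33549.)
(Z(29) - 127124)*(W + (-11496 - 131079)) = (-1/689 - 127124)*(-39208137191582/1168682745 + (-11496 - 131079)) = -87588437*(-39208137191582/1168682745 - 142575)/689 = -87588437/689*(-205833079559957/1168682745) = 18028597721553281417209/805222411305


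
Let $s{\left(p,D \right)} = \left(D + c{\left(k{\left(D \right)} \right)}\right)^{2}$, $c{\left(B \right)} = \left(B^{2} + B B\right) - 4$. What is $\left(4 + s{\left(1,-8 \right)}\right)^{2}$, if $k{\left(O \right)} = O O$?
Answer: $4477269809059216$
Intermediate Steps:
$k{\left(O \right)} = O^{2}$
$c{\left(B \right)} = -4 + 2 B^{2}$ ($c{\left(B \right)} = \left(B^{2} + B^{2}\right) - 4 = 2 B^{2} - 4 = -4 + 2 B^{2}$)
$s{\left(p,D \right)} = \left(-4 + D + 2 D^{4}\right)^{2}$ ($s{\left(p,D \right)} = \left(D + \left(-4 + 2 \left(D^{2}\right)^{2}\right)\right)^{2} = \left(D + \left(-4 + 2 D^{4}\right)\right)^{2} = \left(-4 + D + 2 D^{4}\right)^{2}$)
$\left(4 + s{\left(1,-8 \right)}\right)^{2} = \left(4 + \left(-4 - 8 + 2 \left(-8\right)^{4}\right)^{2}\right)^{2} = \left(4 + \left(-4 - 8 + 2 \cdot 4096\right)^{2}\right)^{2} = \left(4 + \left(-4 - 8 + 8192\right)^{2}\right)^{2} = \left(4 + 8180^{2}\right)^{2} = \left(4 + 66912400\right)^{2} = 66912404^{2} = 4477269809059216$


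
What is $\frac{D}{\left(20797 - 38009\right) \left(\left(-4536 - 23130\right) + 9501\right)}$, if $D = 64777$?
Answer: $\frac{64777}{312655980} \approx 0.00020718$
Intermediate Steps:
$\frac{D}{\left(20797 - 38009\right) \left(\left(-4536 - 23130\right) + 9501\right)} = \frac{64777}{\left(20797 - 38009\right) \left(\left(-4536 - 23130\right) + 9501\right)} = \frac{64777}{\left(-17212\right) \left(\left(-4536 - 23130\right) + 9501\right)} = \frac{64777}{\left(-17212\right) \left(-27666 + 9501\right)} = \frac{64777}{\left(-17212\right) \left(-18165\right)} = \frac{64777}{312655980}$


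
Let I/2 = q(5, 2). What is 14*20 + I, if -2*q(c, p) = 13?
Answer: 267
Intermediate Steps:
q(c, p) = -13/2 (q(c, p) = -1/2*13 = -13/2)
I = -13 (I = 2*(-13/2) = -13)
14*20 + I = 14*20 - 13 = 280 - 13 = 267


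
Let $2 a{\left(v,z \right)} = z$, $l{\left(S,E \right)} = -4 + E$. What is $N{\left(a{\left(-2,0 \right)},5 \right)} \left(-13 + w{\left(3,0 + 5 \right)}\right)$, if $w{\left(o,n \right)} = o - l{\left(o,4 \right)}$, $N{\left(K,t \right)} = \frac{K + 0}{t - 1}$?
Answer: $0$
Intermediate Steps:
$a{\left(v,z \right)} = \frac{z}{2}$
$N{\left(K,t \right)} = \frac{K}{-1 + t}$
$w{\left(o,n \right)} = o$ ($w{\left(o,n \right)} = o - \left(-4 + 4\right) = o - 0 = o + 0 = o$)
$N{\left(a{\left(-2,0 \right)},5 \right)} \left(-13 + w{\left(3,0 + 5 \right)}\right) = \frac{\frac{1}{2} \cdot 0}{-1 + 5} \left(-13 + 3\right) = \frac{0}{4} \left(-10\right) = 0 \cdot \frac{1}{4} \left(-10\right) = 0 \left(-10\right) = 0$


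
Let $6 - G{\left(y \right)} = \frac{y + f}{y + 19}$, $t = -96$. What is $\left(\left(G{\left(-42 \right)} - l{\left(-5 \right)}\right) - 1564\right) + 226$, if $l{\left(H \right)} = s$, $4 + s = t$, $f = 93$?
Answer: $- \frac{28285}{23} \approx -1229.8$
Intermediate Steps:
$s = -100$ ($s = -4 - 96 = -100$)
$G{\left(y \right)} = 6 - \frac{93 + y}{19 + y}$ ($G{\left(y \right)} = 6 - \frac{y + 93}{y + 19} = 6 - \frac{93 + y}{19 + y}$)
$l{\left(H \right)} = -100$
$\left(\left(G{\left(-42 \right)} - l{\left(-5 \right)}\right) - 1564\right) + 226 = \left(\left(\frac{21 + 5 \left(-42\right)}{19 - 42} - -100\right) - 1564\right) + 226 = \left(\left(\frac{21 - 210}{-23} + 100\right) - 1564\right) + 226 = \left(\left(\left(- \frac{1}{23}\right) \left(-189\right) + 100\right) - 1564\right) + 226 = \left(\left(\frac{189}{23} + 100\right) - 1564\right) + 226 = \left(\frac{2489}{23} - 1564\right) + 226 = - \frac{33483}{23} + 226 = - \frac{28285}{23}$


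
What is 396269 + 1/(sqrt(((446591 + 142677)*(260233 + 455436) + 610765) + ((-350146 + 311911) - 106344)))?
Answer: 396269 + sqrt(46857922942)/140573768826 ≈ 3.9627e+5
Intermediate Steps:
396269 + 1/(sqrt(((446591 + 142677)*(260233 + 455436) + 610765) + ((-350146 + 311911) - 106344))) = 396269 + 1/(sqrt((589268*715669 + 610765) + (-38235 - 106344))) = 396269 + 1/(sqrt((421720840292 + 610765) - 144579)) = 396269 + 1/(sqrt(421721451057 - 144579)) = 396269 + 1/(sqrt(421721306478)) = 396269 + 1/(3*sqrt(46857922942)) = 396269 + sqrt(46857922942)/140573768826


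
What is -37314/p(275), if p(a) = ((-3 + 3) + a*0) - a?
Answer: 37314/275 ≈ 135.69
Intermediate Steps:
p(a) = -a (p(a) = (0 + 0) - a = 0 - a = -a)
-37314/p(275) = -37314/((-1*275)) = -37314/(-275) = -37314*(-1/275) = 37314/275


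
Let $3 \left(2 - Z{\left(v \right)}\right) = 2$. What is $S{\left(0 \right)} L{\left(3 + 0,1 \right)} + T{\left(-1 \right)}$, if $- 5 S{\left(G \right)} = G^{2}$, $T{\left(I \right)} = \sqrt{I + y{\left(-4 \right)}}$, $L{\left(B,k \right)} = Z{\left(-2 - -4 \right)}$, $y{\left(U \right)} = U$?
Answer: $i \sqrt{5} \approx 2.2361 i$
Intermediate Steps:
$Z{\left(v \right)} = \frac{4}{3}$ ($Z{\left(v \right)} = 2 - \frac{2}{3} = \frac{4}{3}$)
$L{\left(B,k \right)} = \frac{4}{3}$
$T{\left(I \right)} = \sqrt{-4 + I}$ ($T{\left(I \right)} = \sqrt{I - 4} = \sqrt{-4 + I}$)
$S{\left(G \right)} = - \frac{G^{2}}{5}$
$S{\left(0 \right)} L{\left(3 + 0,1 \right)} + T{\left(-1 \right)} = - \frac{0^{2}}{5} \cdot \frac{4}{3} + \sqrt{-4 - 1} = \left(- \frac{1}{5}\right) 0 \cdot \frac{4}{3} + \sqrt{-5} = 0 \cdot \frac{4}{3} + i \sqrt{5} = 0 + i \sqrt{5} = i \sqrt{5}$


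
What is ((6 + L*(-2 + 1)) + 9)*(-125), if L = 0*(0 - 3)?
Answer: -1875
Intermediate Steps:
L = 0 (L = 0*(-3) = 0)
((6 + L*(-2 + 1)) + 9)*(-125) = ((6 + 0*(-2 + 1)) + 9)*(-125) = ((6 + 0*(-1)) + 9)*(-125) = ((6 + 0) + 9)*(-125) = (6 + 9)*(-125) = 15*(-125) = -1875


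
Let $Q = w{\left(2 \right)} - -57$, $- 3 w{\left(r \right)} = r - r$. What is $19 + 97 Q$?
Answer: $5548$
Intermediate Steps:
$w{\left(r \right)} = 0$ ($w{\left(r \right)} = - \frac{r - r}{3} = \left(- \frac{1}{3}\right) 0 = 0$)
$Q = 57$ ($Q = 0 - -57 = 0 + 57 = 57$)
$19 + 97 Q = 19 + 97 \cdot 57 = 19 + 5529 = 5548$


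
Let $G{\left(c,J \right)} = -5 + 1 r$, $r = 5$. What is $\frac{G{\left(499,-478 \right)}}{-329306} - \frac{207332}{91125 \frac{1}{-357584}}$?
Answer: $\frac{74138605888}{91125} \approx 8.1359 \cdot 10^{5}$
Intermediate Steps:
$G{\left(c,J \right)} = 0$ ($G{\left(c,J \right)} = -5 + 1 \cdot 5 = -5 + 5 = 0$)
$\frac{G{\left(499,-478 \right)}}{-329306} - \frac{207332}{91125 \frac{1}{-357584}} = \frac{0}{-329306} - \frac{207332}{91125 \frac{1}{-357584}} = 0 \left(- \frac{1}{329306}\right) - \frac{207332}{91125 \left(- \frac{1}{357584}\right)} = 0 - \frac{207332}{- \frac{91125}{357584}} = 0 - - \frac{74138605888}{91125} = 0 + \frac{74138605888}{91125} = \frac{74138605888}{91125}$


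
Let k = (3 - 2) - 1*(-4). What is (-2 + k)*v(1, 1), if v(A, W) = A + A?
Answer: 6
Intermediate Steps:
v(A, W) = 2*A
k = 5 (k = 1 + 4 = 5)
(-2 + k)*v(1, 1) = (-2 + 5)*(2*1) = 3*2 = 6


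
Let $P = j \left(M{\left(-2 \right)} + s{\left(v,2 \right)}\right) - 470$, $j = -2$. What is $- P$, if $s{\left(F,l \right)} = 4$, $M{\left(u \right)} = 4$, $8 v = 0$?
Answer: $486$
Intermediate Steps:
$v = 0$ ($v = \frac{1}{8} \cdot 0 = 0$)
$P = -486$ ($P = - 2 \left(4 + 4\right) - 470 = \left(-2\right) 8 - 470 = -16 - 470 = -486$)
$- P = \left(-1\right) \left(-486\right) = 486$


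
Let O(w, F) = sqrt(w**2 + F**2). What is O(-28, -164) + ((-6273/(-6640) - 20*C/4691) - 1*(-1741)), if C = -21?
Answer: 54261301283/31148240 + 4*sqrt(1730) ≈ 1908.4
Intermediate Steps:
O(w, F) = sqrt(F**2 + w**2)
O(-28, -164) + ((-6273/(-6640) - 20*C/4691) - 1*(-1741)) = sqrt((-164)**2 + (-28)**2) + ((-6273/(-6640) - 20*(-21)/4691) - 1*(-1741)) = sqrt(26896 + 784) + ((-6273*(-1/6640) + 420*(1/4691)) + 1741) = sqrt(27680) + ((6273/6640 + 420/4691) + 1741) = 4*sqrt(1730) + (32215443/31148240 + 1741) = 4*sqrt(1730) + 54261301283/31148240 = 54261301283/31148240 + 4*sqrt(1730)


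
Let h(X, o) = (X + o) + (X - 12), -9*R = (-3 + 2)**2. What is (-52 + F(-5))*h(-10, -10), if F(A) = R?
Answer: 6566/3 ≈ 2188.7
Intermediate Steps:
R = -1/9 (R = -(-3 + 2)**2/9 = -1/9*(-1)**2 = -1/9*1 = -1/9 ≈ -0.11111)
F(A) = -1/9
h(X, o) = -12 + o + 2*X (h(X, o) = (X + o) + (-12 + X) = -12 + o + 2*X)
(-52 + F(-5))*h(-10, -10) = (-52 - 1/9)*(-12 - 10 + 2*(-10)) = -469*(-12 - 10 - 20)/9 = -469/9*(-42) = 6566/3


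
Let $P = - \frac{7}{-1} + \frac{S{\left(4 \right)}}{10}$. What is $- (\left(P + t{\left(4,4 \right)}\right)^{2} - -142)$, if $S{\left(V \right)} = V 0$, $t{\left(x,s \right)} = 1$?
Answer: $-206$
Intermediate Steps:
$S{\left(V \right)} = 0$
$P = 7$ ($P = - \frac{7}{-1} + \frac{0}{10} = \left(-7\right) \left(-1\right) + 0 \cdot \frac{1}{10} = 7 + 0 = 7$)
$- (\left(P + t{\left(4,4 \right)}\right)^{2} - -142) = - (\left(7 + 1\right)^{2} - -142) = - (8^{2} + 142) = - (64 + 142) = \left(-1\right) 206 = -206$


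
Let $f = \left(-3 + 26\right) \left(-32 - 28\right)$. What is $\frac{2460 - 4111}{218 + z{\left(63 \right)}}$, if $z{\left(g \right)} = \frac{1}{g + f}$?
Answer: $- \frac{167259}{22085} \approx -7.5734$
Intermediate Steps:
$f = -1380$ ($f = 23 \left(-60\right) = -1380$)
$z{\left(g \right)} = \frac{1}{-1380 + g}$ ($z{\left(g \right)} = \frac{1}{g - 1380} = \frac{1}{-1380 + g}$)
$\frac{2460 - 4111}{218 + z{\left(63 \right)}} = \frac{2460 - 4111}{218 + \frac{1}{-1380 + 63}} = - \frac{1651}{218 + \frac{1}{-1317}} = - \frac{1651}{218 - \frac{1}{1317}} = - \frac{1651}{\frac{287105}{1317}} = \left(-1651\right) \frac{1317}{287105} = - \frac{167259}{22085}$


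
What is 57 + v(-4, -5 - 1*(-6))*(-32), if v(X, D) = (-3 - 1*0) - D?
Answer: 185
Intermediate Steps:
v(X, D) = -3 - D (v(X, D) = (-3 + 0) - D = -3 - D)
57 + v(-4, -5 - 1*(-6))*(-32) = 57 + (-3 - (-5 - 1*(-6)))*(-32) = 57 + (-3 - (-5 + 6))*(-32) = 57 + (-3 - 1*1)*(-32) = 57 + (-3 - 1)*(-32) = 57 - 4*(-32) = 57 + 128 = 185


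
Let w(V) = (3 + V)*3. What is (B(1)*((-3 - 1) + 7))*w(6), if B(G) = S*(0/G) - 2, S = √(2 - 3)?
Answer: -162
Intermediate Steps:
S = I (S = √(-1) = I ≈ 1.0*I)
w(V) = 9 + 3*V
B(G) = -2 (B(G) = I*(0/G) - 2 = I*0 - 2 = 0 - 2 = -2)
(B(1)*((-3 - 1) + 7))*w(6) = (-2*((-3 - 1) + 7))*(9 + 3*6) = (-2*(-4 + 7))*(9 + 18) = -2*3*27 = -6*27 = -162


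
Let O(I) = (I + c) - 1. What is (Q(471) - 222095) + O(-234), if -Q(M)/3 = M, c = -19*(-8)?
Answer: -223591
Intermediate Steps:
c = 152
Q(M) = -3*M
O(I) = 151 + I (O(I) = (I + 152) - 1 = (152 + I) - 1 = 151 + I)
(Q(471) - 222095) + O(-234) = (-3*471 - 222095) + (151 - 234) = (-1413 - 222095) - 83 = -223508 - 83 = -223591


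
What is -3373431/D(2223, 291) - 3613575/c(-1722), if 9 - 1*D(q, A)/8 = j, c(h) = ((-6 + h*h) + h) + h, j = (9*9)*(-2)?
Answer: -29229491237/11847336 ≈ -2467.2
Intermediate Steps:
j = -162 (j = 81*(-2) = -162)
c(h) = -6 + h² + 2*h (c(h) = ((-6 + h²) + h) + h = (-6 + h + h²) + h = -6 + h² + 2*h)
D(q, A) = 1368 (D(q, A) = 72 - 8*(-162) = 72 + 1296 = 1368)
-3373431/D(2223, 291) - 3613575/c(-1722) = -3373431/1368 - 3613575/(-6 + (-1722)² + 2*(-1722)) = -3373431*1/1368 - 3613575/(-6 + 2965284 - 3444) = -59183/24 - 3613575/2961834 = -59183/24 - 3613575*1/2961834 = -59183/24 - 1204525/987278 = -29229491237/11847336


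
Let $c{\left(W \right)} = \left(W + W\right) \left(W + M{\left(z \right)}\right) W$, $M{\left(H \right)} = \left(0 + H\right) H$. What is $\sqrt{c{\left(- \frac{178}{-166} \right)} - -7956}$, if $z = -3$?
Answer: $\frac{2 \sqrt{94669411643}}{6889} \approx 89.326$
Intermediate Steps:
$M{\left(H \right)} = H^{2}$ ($M{\left(H \right)} = H H = H^{2}$)
$c{\left(W \right)} = 2 W^{2} \left(9 + W\right)$ ($c{\left(W \right)} = \left(W + W\right) \left(W + \left(-3\right)^{2}\right) W = 2 W \left(W + 9\right) W = 2 W \left(9 + W\right) W = 2 W^{2} \left(9 + W\right)$)
$\sqrt{c{\left(- \frac{178}{-166} \right)} - -7956} = \sqrt{2 \left(- \frac{178}{-166}\right)^{2} \left(9 - \frac{178}{-166}\right) - -7956} = \sqrt{2 \left(\left(-178\right) \left(- \frac{1}{166}\right)\right)^{2} \left(9 - - \frac{89}{83}\right) + \left(-1396 + 9352\right)} = \sqrt{2 \left(\frac{89}{83}\right)^{2} \left(9 + \frac{89}{83}\right) + 7956} = \sqrt{2 \cdot \frac{7921}{6889} \cdot \frac{836}{83} + 7956} = \sqrt{\frac{13243912}{571787} + 7956} = \sqrt{\frac{4562381284}{571787}} = \frac{2 \sqrt{94669411643}}{6889}$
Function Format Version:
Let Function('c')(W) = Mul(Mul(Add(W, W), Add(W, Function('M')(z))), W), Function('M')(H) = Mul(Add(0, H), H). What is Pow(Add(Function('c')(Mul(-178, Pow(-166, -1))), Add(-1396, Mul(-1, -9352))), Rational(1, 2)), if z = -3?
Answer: Mul(Rational(2, 6889), Pow(94669411643, Rational(1, 2))) ≈ 89.326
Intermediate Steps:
Function('M')(H) = Pow(H, 2) (Function('M')(H) = Mul(H, H) = Pow(H, 2))
Function('c')(W) = Mul(2, Pow(W, 2), Add(9, W)) (Function('c')(W) = Mul(Mul(Add(W, W), Add(W, Pow(-3, 2))), W) = Mul(Mul(Mul(2, W), Add(W, 9)), W) = Mul(Mul(Mul(2, W), Add(9, W)), W) = Mul(Mul(2, W, Add(9, W)), W) = Mul(2, Pow(W, 2), Add(9, W)))
Pow(Add(Function('c')(Mul(-178, Pow(-166, -1))), Add(-1396, Mul(-1, -9352))), Rational(1, 2)) = Pow(Add(Mul(2, Pow(Mul(-178, Pow(-166, -1)), 2), Add(9, Mul(-178, Pow(-166, -1)))), Add(-1396, Mul(-1, -9352))), Rational(1, 2)) = Pow(Add(Mul(2, Pow(Mul(-178, Rational(-1, 166)), 2), Add(9, Mul(-178, Rational(-1, 166)))), Add(-1396, 9352)), Rational(1, 2)) = Pow(Add(Mul(2, Pow(Rational(89, 83), 2), Add(9, Rational(89, 83))), 7956), Rational(1, 2)) = Pow(Add(Mul(2, Rational(7921, 6889), Rational(836, 83)), 7956), Rational(1, 2)) = Pow(Add(Rational(13243912, 571787), 7956), Rational(1, 2)) = Pow(Rational(4562381284, 571787), Rational(1, 2)) = Mul(Rational(2, 6889), Pow(94669411643, Rational(1, 2)))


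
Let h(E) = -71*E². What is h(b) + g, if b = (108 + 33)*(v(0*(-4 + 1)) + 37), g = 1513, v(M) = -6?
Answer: -1356498998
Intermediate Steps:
b = 4371 (b = (108 + 33)*(-6 + 37) = 141*31 = 4371)
h(b) + g = -71*4371² + 1513 = -71*19105641 + 1513 = -1356500511 + 1513 = -1356498998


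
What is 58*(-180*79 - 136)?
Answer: -832648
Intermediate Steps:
58*(-180*79 - 136) = 58*(-14220 - 136) = 58*(-14356) = -832648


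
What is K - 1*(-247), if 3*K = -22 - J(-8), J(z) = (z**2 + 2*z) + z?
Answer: 679/3 ≈ 226.33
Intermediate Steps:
J(z) = z**2 + 3*z
K = -62/3 (K = (-22 - (-8)*(3 - 8))/3 = (-22 - (-8)*(-5))/3 = (-22 - 1*40)/3 = (-22 - 40)/3 = (1/3)*(-62) = -62/3 ≈ -20.667)
K - 1*(-247) = -62/3 - 1*(-247) = -62/3 + 247 = 679/3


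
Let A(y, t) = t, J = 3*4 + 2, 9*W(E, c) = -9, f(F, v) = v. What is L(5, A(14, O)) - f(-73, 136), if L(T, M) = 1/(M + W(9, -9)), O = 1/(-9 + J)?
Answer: -549/4 ≈ -137.25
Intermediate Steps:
W(E, c) = -1 (W(E, c) = (⅑)*(-9) = -1)
J = 14 (J = 12 + 2 = 14)
O = ⅕ (O = 1/(-9 + 14) = 1/5 = ⅕ ≈ 0.20000)
L(T, M) = 1/(-1 + M) (L(T, M) = 1/(M - 1) = 1/(-1 + M))
L(5, A(14, O)) - f(-73, 136) = 1/(-1 + ⅕) - 1*136 = 1/(-⅘) - 136 = -5/4 - 136 = -549/4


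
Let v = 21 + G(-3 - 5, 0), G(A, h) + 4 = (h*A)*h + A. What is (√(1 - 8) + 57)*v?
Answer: 513 + 9*I*√7 ≈ 513.0 + 23.812*I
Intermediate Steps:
G(A, h) = -4 + A + A*h² (G(A, h) = -4 + ((h*A)*h + A) = -4 + ((A*h)*h + A) = -4 + (A*h² + A) = -4 + (A + A*h²) = -4 + A + A*h²)
v = 9 (v = 21 + (-4 + (-3 - 5) + (-3 - 5)*0²) = 21 + (-4 - 8 - 8*0) = 21 + (-4 - 8 + 0) = 21 - 12 = 9)
(√(1 - 8) + 57)*v = (√(1 - 8) + 57)*9 = (√(-7) + 57)*9 = (I*√7 + 57)*9 = (57 + I*√7)*9 = 513 + 9*I*√7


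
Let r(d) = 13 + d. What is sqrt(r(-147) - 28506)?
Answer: 4*I*sqrt(1790) ≈ 169.23*I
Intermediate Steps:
sqrt(r(-147) - 28506) = sqrt((13 - 147) - 28506) = sqrt(-134 - 28506) = sqrt(-28640) = 4*I*sqrt(1790)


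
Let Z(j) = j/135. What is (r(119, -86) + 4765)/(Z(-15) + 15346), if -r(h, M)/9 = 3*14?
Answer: 39483/138113 ≈ 0.28587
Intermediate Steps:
r(h, M) = -378 (r(h, M) = -27*14 = -9*42 = -378)
Z(j) = j/135 (Z(j) = j*(1/135) = j/135)
(r(119, -86) + 4765)/(Z(-15) + 15346) = (-378 + 4765)/((1/135)*(-15) + 15346) = 4387/(-⅑ + 15346) = 4387/(138113/9) = 4387*(9/138113) = 39483/138113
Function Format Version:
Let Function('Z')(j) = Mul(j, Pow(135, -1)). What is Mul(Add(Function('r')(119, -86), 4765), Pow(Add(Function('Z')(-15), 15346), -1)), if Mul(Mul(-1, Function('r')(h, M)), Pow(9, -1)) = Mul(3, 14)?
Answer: Rational(39483, 138113) ≈ 0.28587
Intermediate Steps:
Function('r')(h, M) = -378 (Function('r')(h, M) = Mul(-9, Mul(3, 14)) = Mul(-9, 42) = -378)
Function('Z')(j) = Mul(Rational(1, 135), j) (Function('Z')(j) = Mul(j, Rational(1, 135)) = Mul(Rational(1, 135), j))
Mul(Add(Function('r')(119, -86), 4765), Pow(Add(Function('Z')(-15), 15346), -1)) = Mul(Add(-378, 4765), Pow(Add(Mul(Rational(1, 135), -15), 15346), -1)) = Mul(4387, Pow(Add(Rational(-1, 9), 15346), -1)) = Mul(4387, Pow(Rational(138113, 9), -1)) = Mul(4387, Rational(9, 138113)) = Rational(39483, 138113)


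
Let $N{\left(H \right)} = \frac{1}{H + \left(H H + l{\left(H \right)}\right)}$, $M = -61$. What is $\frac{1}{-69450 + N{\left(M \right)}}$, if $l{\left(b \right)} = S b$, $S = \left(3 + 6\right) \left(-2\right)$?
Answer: $- \frac{4758}{330443099} \approx -1.4399 \cdot 10^{-5}$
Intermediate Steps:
$S = -18$ ($S = 9 \left(-2\right) = -18$)
$l{\left(b \right)} = - 18 b$
$N{\left(H \right)} = \frac{1}{H^{2} - 17 H}$ ($N{\left(H \right)} = \frac{1}{H - \left(18 H - H H\right)} = \frac{1}{H + \left(H^{2} - 18 H\right)} = \frac{1}{H^{2} - 17 H}$)
$\frac{1}{-69450 + N{\left(M \right)}} = \frac{1}{-69450 + \frac{1}{\left(-61\right) \left(-17 - 61\right)}} = \frac{1}{-69450 - \frac{1}{61 \left(-78\right)}} = \frac{1}{-69450 - - \frac{1}{4758}} = \frac{1}{-69450 + \frac{1}{4758}} = \frac{1}{- \frac{330443099}{4758}} = - \frac{4758}{330443099}$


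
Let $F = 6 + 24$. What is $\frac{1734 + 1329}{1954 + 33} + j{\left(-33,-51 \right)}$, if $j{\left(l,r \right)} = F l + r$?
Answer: $- \frac{2065404}{1987} \approx -1039.5$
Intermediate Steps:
$F = 30$
$j{\left(l,r \right)} = r + 30 l$ ($j{\left(l,r \right)} = 30 l + r = r + 30 l$)
$\frac{1734 + 1329}{1954 + 33} + j{\left(-33,-51 \right)} = \frac{1734 + 1329}{1954 + 33} + \left(-51 + 30 \left(-33\right)\right) = \frac{3063}{1987} - 1041 = - \frac{2065404}{1987}$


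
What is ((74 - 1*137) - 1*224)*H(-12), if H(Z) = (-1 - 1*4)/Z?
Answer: -1435/12 ≈ -119.58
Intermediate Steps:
H(Z) = -5/Z (H(Z) = (-1 - 4)/Z = -5/Z)
((74 - 1*137) - 1*224)*H(-12) = ((74 - 1*137) - 1*224)*(-5/(-12)) = ((74 - 137) - 224)*(-5*(-1/12)) = (-63 - 224)*(5/12) = -287*5/12 = -1435/12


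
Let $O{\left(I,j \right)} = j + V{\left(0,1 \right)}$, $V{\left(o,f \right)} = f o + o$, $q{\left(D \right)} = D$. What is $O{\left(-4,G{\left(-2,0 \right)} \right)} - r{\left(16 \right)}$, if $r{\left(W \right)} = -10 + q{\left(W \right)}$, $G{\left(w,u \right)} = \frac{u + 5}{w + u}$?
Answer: $- \frac{17}{2} \approx -8.5$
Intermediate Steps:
$G{\left(w,u \right)} = \frac{5 + u}{u + w}$
$V{\left(o,f \right)} = o + f o$
$r{\left(W \right)} = -10 + W$
$O{\left(I,j \right)} = j$ ($O{\left(I,j \right)} = j + 0 \left(1 + 1\right) = j + 0 \cdot 2 = j + 0 = j$)
$O{\left(-4,G{\left(-2,0 \right)} \right)} - r{\left(16 \right)} = \frac{5 + 0}{0 - 2} - \left(-10 + 16\right) = \frac{1}{-2} \cdot 5 - 6 = \left(- \frac{1}{2}\right) 5 - 6 = - \frac{5}{2} - 6 = - \frac{17}{2}$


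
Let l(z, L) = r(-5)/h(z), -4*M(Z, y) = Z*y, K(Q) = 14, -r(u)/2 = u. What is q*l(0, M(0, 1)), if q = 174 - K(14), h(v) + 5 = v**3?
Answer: -320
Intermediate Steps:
r(u) = -2*u
h(v) = -5 + v**3
M(Z, y) = -Z*y/4
l(z, L) = 10/(-5 + z**3) (l(z, L) = (-2*(-5))/(-5 + z**3) = 10/(-5 + z**3))
q = 160 (q = 174 - 1*14 = 174 - 14 = 160)
q*l(0, M(0, 1)) = 160*(10/(-5 + 0**3)) = 160*(10/(-5 + 0)) = 160*(10/(-5)) = 160*(10*(-1/5)) = 160*(-2) = -320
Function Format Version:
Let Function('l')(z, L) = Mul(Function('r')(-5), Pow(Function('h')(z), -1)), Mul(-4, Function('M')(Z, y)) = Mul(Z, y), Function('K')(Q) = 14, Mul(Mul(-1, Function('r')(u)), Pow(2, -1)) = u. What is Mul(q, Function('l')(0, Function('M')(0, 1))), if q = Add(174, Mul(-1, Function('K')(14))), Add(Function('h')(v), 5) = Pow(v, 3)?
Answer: -320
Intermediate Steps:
Function('r')(u) = Mul(-2, u)
Function('h')(v) = Add(-5, Pow(v, 3))
Function('M')(Z, y) = Mul(Rational(-1, 4), Z, y) (Function('M')(Z, y) = Mul(Rational(-1, 4), Mul(Z, y)) = Mul(Rational(-1, 4), Z, y))
Function('l')(z, L) = Mul(10, Pow(Add(-5, Pow(z, 3)), -1)) (Function('l')(z, L) = Mul(Mul(-2, -5), Pow(Add(-5, Pow(z, 3)), -1)) = Mul(10, Pow(Add(-5, Pow(z, 3)), -1)))
q = 160 (q = Add(174, Mul(-1, 14)) = Add(174, -14) = 160)
Mul(q, Function('l')(0, Function('M')(0, 1))) = Mul(160, Mul(10, Pow(Add(-5, Pow(0, 3)), -1))) = Mul(160, Mul(10, Pow(Add(-5, 0), -1))) = Mul(160, Mul(10, Pow(-5, -1))) = Mul(160, Mul(10, Rational(-1, 5))) = Mul(160, -2) = -320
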